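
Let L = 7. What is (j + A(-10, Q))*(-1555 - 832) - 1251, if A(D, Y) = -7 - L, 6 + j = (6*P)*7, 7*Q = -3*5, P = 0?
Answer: 46489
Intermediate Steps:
Q = -15/7 (Q = (-3*5)/7 = (⅐)*(-15) = -15/7 ≈ -2.1429)
j = -6 (j = -6 + (6*0)*7 = -6 + 0*7 = -6 + 0 = -6)
A(D, Y) = -14 (A(D, Y) = -7 - 1*7 = -7 - 7 = -14)
(j + A(-10, Q))*(-1555 - 832) - 1251 = (-6 - 14)*(-1555 - 832) - 1251 = -20*(-2387) - 1251 = 47740 - 1251 = 46489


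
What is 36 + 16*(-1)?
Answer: 20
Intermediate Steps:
36 + 16*(-1) = 36 - 16 = 20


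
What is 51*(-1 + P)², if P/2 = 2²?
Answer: 2499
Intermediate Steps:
P = 8 (P = 2*2² = 2*4 = 8)
51*(-1 + P)² = 51*(-1 + 8)² = 51*7² = 51*49 = 2499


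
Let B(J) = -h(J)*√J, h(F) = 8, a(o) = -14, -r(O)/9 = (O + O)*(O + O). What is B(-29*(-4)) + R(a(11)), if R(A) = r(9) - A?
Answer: -2902 - 16*√29 ≈ -2988.2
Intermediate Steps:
r(O) = -36*O² (r(O) = -9*(O + O)*(O + O) = -9*2*O*2*O = -36*O²)
R(A) = -2916 - A (R(A) = -36*9² - A = -36*81 - A = -2916 - A)
B(J) = -8*√J
B(-29*(-4)) + R(a(11)) = -8*2*√29 + (-2916 - 1*(-14)) = -16*√29 + (-2916 + 14) = -16*√29 - 2902 = -2902 - 16*√29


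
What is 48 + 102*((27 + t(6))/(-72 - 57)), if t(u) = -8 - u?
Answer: 1622/43 ≈ 37.721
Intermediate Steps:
48 + 102*((27 + t(6))/(-72 - 57)) = 48 + 102*((27 + (-8 - 1*6))/(-72 - 57)) = 48 + 102*((27 + (-8 - 6))/(-129)) = 48 + 102*((27 - 14)*(-1/129)) = 48 + 102*(13*(-1/129)) = 48 + 102*(-13/129) = 48 - 442/43 = 1622/43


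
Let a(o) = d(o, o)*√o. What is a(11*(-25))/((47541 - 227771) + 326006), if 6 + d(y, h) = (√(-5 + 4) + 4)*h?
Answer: √11*(1375 - 5530*I)/145776 ≈ 0.031283 - 0.12582*I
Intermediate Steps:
d(y, h) = -6 + h*(4 + I) (d(y, h) = -6 + (√(-5 + 4) + 4)*h = -6 + (√(-1) + 4)*h = -6 + (I + 4)*h = -6 + (4 + I)*h = -6 + h*(4 + I))
a(o) = √o*(-6 + o*(4 + I)) (a(o) = (-6 + o*(4 + I))*√o = √o*(-6 + o*(4 + I)))
a(11*(-25))/((47541 - 227771) + 326006) = (√(11*(-25))*(-6 + (11*(-25))*(4 + I)))/((47541 - 227771) + 326006) = (√(-275)*(-6 - 275*(4 + I)))/(-180230 + 326006) = ((5*I*√11)*(-6 + (-1100 - 275*I)))/145776 = ((5*I*√11)*(-1106 - 275*I))*(1/145776) = (5*I*√11*(-1106 - 275*I))*(1/145776) = 5*I*√11*(-1106 - 275*I)/145776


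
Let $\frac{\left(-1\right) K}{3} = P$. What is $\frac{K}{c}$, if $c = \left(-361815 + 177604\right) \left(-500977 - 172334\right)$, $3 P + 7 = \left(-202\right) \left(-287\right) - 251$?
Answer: $- \frac{57716}{124031292621} \approx -4.6533 \cdot 10^{-7}$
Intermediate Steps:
$P = \frac{57716}{3}$ ($P = - \frac{7}{3} + \frac{\left(-202\right) \left(-287\right) - 251}{3} = - \frac{7}{3} + \frac{57974 - 251}{3} = - \frac{7}{3} + \frac{1}{3} \cdot 57723 = - \frac{7}{3} + 19241 = \frac{57716}{3} \approx 19239.0$)
$c = 124031292621$ ($c = \left(-184211\right) \left(-673311\right) = 124031292621$)
$K = -57716$ ($K = \left(-3\right) \frac{57716}{3} = -57716$)
$\frac{K}{c} = - \frac{57716}{124031292621}$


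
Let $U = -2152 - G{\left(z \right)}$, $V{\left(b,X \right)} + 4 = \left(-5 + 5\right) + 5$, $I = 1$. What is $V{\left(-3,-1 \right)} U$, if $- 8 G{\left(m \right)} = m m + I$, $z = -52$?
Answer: $- \frac{14511}{8} \approx -1813.9$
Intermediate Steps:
$G{\left(m \right)} = - \frac{1}{8} - \frac{m^{2}}{8}$ ($G{\left(m \right)} = - \frac{m m + 1}{8} = - \frac{m^{2} + 1}{8} = - \frac{1 + m^{2}}{8} = - \frac{1}{8} - \frac{m^{2}}{8}$)
$V{\left(b,X \right)} = 1$ ($V{\left(b,X \right)} = -4 + \left(\left(-5 + 5\right) + 5\right) = -4 + \left(0 + 5\right) = -4 + 5 = 1$)
$U = - \frac{14511}{8}$ ($U = -2152 - \left(- \frac{1}{8} - \frac{\left(-52\right)^{2}}{8}\right) = -2152 - \left(- \frac{1}{8} - 338\right) = -2152 - - \frac{2705}{8} = -2152 + \frac{2705}{8} = - \frac{14511}{8} \approx -1813.9$)
$V{\left(-3,-1 \right)} U = 1 \left(- \frac{14511}{8}\right) = - \frac{14511}{8}$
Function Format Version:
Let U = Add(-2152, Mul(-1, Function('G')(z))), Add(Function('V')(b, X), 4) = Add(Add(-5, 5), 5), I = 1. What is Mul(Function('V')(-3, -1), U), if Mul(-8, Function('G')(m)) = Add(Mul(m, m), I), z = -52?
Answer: Rational(-14511, 8) ≈ -1813.9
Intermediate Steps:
Function('G')(m) = Add(Rational(-1, 8), Mul(Rational(-1, 8), Pow(m, 2))) (Function('G')(m) = Mul(Rational(-1, 8), Add(Mul(m, m), 1)) = Mul(Rational(-1, 8), Add(Pow(m, 2), 1)) = Mul(Rational(-1, 8), Add(1, Pow(m, 2))) = Add(Rational(-1, 8), Mul(Rational(-1, 8), Pow(m, 2))))
Function('V')(b, X) = 1 (Function('V')(b, X) = Add(-4, Add(Add(-5, 5), 5)) = Add(-4, Add(0, 5)) = Add(-4, 5) = 1)
U = Rational(-14511, 8) (U = Add(-2152, Mul(-1, Add(Rational(-1, 8), Mul(Rational(-1, 8), Pow(-52, 2))))) = Add(-2152, Mul(-1, Add(Rational(-1, 8), Mul(Rational(-1, 8), 2704)))) = Add(-2152, Mul(-1, Add(Rational(-1, 8), -338))) = Add(-2152, Mul(-1, Rational(-2705, 8))) = Add(-2152, Rational(2705, 8)) = Rational(-14511, 8) ≈ -1813.9)
Mul(Function('V')(-3, -1), U) = Mul(1, Rational(-14511, 8)) = Rational(-14511, 8)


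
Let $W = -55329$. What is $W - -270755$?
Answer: $215426$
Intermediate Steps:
$W - -270755 = -55329 - -270755 = -55329 + 270755 = 215426$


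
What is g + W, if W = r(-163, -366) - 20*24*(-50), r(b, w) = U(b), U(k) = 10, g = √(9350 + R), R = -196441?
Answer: 24010 + I*√187091 ≈ 24010.0 + 432.54*I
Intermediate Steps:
g = I*√187091 (g = √(9350 - 196441) = √(-187091) = I*√187091 ≈ 432.54*I)
r(b, w) = 10
W = 24010 (W = 10 - 20*24*(-50) = 10 - 480*(-50) = 10 + 24000 = 24010)
g + W = I*√187091 + 24010 = 24010 + I*√187091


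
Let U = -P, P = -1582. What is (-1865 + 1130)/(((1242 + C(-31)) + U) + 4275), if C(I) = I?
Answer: -245/2356 ≈ -0.10399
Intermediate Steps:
U = 1582 (U = -1*(-1582) = 1582)
(-1865 + 1130)/(((1242 + C(-31)) + U) + 4275) = (-1865 + 1130)/(((1242 - 31) + 1582) + 4275) = -735/((1211 + 1582) + 4275) = -735/(2793 + 4275) = -735/7068 = -735*1/7068 = -245/2356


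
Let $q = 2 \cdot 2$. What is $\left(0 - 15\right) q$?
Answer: $-60$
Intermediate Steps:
$q = 4$
$\left(0 - 15\right) q = \left(0 - 15\right) 4 = \left(-15\right) 4 = -60$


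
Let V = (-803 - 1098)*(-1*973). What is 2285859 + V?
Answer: 4135532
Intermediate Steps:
V = 1849673 (V = -1901*(-973) = 1849673)
2285859 + V = 2285859 + 1849673 = 4135532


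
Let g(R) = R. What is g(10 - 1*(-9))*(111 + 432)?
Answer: 10317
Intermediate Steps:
g(10 - 1*(-9))*(111 + 432) = (10 - 1*(-9))*(111 + 432) = (10 + 9)*543 = 19*543 = 10317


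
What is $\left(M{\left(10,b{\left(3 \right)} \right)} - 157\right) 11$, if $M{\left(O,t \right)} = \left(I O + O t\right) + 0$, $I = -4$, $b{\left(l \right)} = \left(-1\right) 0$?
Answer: $-2167$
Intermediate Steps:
$b{\left(l \right)} = 0$
$M{\left(O,t \right)} = - 4 O + O t$ ($M{\left(O,t \right)} = \left(- 4 O + O t\right) + 0 = - 4 O + O t$)
$\left(M{\left(10,b{\left(3 \right)} \right)} - 157\right) 11 = \left(10 \left(-4 + 0\right) - 157\right) 11 = \left(10 \left(-4\right) - 157\right) 11 = \left(-40 - 157\right) 11 = \left(-197\right) 11 = -2167$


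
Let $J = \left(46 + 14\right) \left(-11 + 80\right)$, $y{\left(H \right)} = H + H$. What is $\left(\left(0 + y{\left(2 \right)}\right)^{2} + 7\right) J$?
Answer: $95220$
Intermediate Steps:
$y{\left(H \right)} = 2 H$
$J = 4140$ ($J = 60 \cdot 69 = 4140$)
$\left(\left(0 + y{\left(2 \right)}\right)^{2} + 7\right) J = \left(\left(0 + 2 \cdot 2\right)^{2} + 7\right) 4140 = \left(\left(0 + 4\right)^{2} + 7\right) 4140 = \left(4^{2} + 7\right) 4140 = \left(16 + 7\right) 4140 = 23 \cdot 4140 = 95220$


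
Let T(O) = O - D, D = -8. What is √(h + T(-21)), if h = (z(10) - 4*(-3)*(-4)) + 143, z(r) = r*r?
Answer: √182 ≈ 13.491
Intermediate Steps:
z(r) = r²
T(O) = 8 + O (T(O) = O - 1*(-8) = O + 8 = 8 + O)
h = 195 (h = (10² - 4*(-3)*(-4)) + 143 = (100 + 12*(-4)) + 143 = (100 - 48) + 143 = 52 + 143 = 195)
√(h + T(-21)) = √(195 + (8 - 21)) = √(195 - 13) = √182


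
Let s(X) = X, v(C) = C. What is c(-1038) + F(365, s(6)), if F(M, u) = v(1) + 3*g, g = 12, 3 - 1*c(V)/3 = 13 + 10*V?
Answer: 31147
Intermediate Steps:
c(V) = -30 - 30*V (c(V) = 9 - 3*(13 + 10*V) = 9 + (-39 - 30*V) = -30 - 30*V)
F(M, u) = 37 (F(M, u) = 1 + 3*12 = 1 + 36 = 37)
c(-1038) + F(365, s(6)) = (-30 - 30*(-1038)) + 37 = (-30 + 31140) + 37 = 31110 + 37 = 31147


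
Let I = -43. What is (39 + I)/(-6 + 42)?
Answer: -⅑ ≈ -0.11111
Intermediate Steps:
(39 + I)/(-6 + 42) = (39 - 43)/(-6 + 42) = -4/36 = -4*1/36 = -⅑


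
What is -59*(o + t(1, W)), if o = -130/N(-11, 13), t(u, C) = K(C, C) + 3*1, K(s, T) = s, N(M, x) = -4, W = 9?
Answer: -5251/2 ≈ -2625.5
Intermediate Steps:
t(u, C) = 3 + C (t(u, C) = C + 3*1 = C + 3 = 3 + C)
o = 65/2 (o = -130/(-4) = -130*(-¼) = 65/2 ≈ 32.500)
-59*(o + t(1, W)) = -59*(65/2 + (3 + 9)) = -59*(65/2 + 12) = -59*89/2 = -5251/2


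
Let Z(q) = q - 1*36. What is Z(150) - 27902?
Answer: -27788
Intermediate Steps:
Z(q) = -36 + q (Z(q) = q - 36 = -36 + q)
Z(150) - 27902 = (-36 + 150) - 27902 = 114 - 27902 = -27788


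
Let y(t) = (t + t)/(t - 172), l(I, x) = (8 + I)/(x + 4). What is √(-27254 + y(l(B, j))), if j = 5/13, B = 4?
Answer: I*√4404360642/402 ≈ 165.09*I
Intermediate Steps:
j = 5/13 (j = 5*(1/13) = 5/13 ≈ 0.38462)
l(I, x) = (8 + I)/(4 + x)
y(t) = 2*t/(-172 + t) (y(t) = (2*t)/(-172 + t) = 2*t/(-172 + t))
√(-27254 + y(l(B, j))) = √(-27254 + 2*((8 + 4)/(4 + 5/13))/(-172 + (8 + 4)/(4 + 5/13))) = √(-27254 + 2*(12/(57/13))/(-172 + 12/(57/13))) = √(-27254 + 2*((13/57)*12)/(-172 + (13/57)*12)) = √(-27254 + 2*(52/19)/(-172 + 52/19)) = √(-27254 + 2*(52/19)/(-3216/19)) = √(-27254 + 2*(52/19)*(-19/3216)) = √(-27254 - 13/402) = √(-10956121/402) = I*√4404360642/402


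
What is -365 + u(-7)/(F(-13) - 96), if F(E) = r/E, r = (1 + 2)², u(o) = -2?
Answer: -458779/1257 ≈ -364.98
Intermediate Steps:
r = 9 (r = 3² = 9)
F(E) = 9/E
-365 + u(-7)/(F(-13) - 96) = -365 - 2/(9/(-13) - 96) = -365 - 2/(9*(-1/13) - 96) = -365 - 2/(-9/13 - 96) = -365 - 2/(-1257/13) = -365 - 13/1257*(-2) = -365 + 26/1257 = -458779/1257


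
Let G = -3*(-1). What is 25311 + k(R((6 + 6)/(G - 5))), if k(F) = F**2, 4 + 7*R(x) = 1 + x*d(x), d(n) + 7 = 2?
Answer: 1240968/49 ≈ 25326.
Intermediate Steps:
d(n) = -5 (d(n) = -7 + 2 = -5)
G = 3
R(x) = -3/7 - 5*x/7 (R(x) = -4/7 + (1 + x*(-5))/7 = -4/7 + (1 - 5*x)/7 = -4/7 + (1/7 - 5*x/7) = -3/7 - 5*x/7)
25311 + k(R((6 + 6)/(G - 5))) = 25311 + (-3/7 - 5*(6 + 6)/(7*(3 - 5)))**2 = 25311 + (-3/7 - 60/(7*(-2)))**2 = 25311 + (-3/7 - 60*(-1)/(7*2))**2 = 25311 + (-3/7 - 5/7*(-6))**2 = 25311 + (-3/7 + 30/7)**2 = 25311 + (27/7)**2 = 25311 + 729/49 = 1240968/49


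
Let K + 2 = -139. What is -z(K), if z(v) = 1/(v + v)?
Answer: 1/282 ≈ 0.0035461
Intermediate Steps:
K = -141 (K = -2 - 139 = -141)
z(v) = 1/(2*v)
-z(K) = -1/(2*(-141)) = -(-1)/(2*141) = -1*(-1/282) = 1/282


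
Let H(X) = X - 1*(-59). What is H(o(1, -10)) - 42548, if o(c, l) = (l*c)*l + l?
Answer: -42399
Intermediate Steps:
o(c, l) = l + c*l² (o(c, l) = (c*l)*l + l = c*l² + l = l + c*l²)
H(X) = 59 + X (H(X) = X + 59 = 59 + X)
H(o(1, -10)) - 42548 = (59 - 10*(1 + 1*(-10))) - 42548 = (59 - 10*(1 - 10)) - 42548 = (59 - 10*(-9)) - 42548 = (59 + 90) - 42548 = 149 - 42548 = -42399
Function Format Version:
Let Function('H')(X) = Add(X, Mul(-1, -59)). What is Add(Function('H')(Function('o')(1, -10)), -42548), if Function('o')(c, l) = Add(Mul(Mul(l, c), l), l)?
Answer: -42399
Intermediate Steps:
Function('o')(c, l) = Add(l, Mul(c, Pow(l, 2))) (Function('o')(c, l) = Add(Mul(Mul(c, l), l), l) = Add(Mul(c, Pow(l, 2)), l) = Add(l, Mul(c, Pow(l, 2))))
Function('H')(X) = Add(59, X) (Function('H')(X) = Add(X, 59) = Add(59, X))
Add(Function('H')(Function('o')(1, -10)), -42548) = Add(Add(59, Mul(-10, Add(1, Mul(1, -10)))), -42548) = Add(Add(59, Mul(-10, Add(1, -10))), -42548) = Add(Add(59, Mul(-10, -9)), -42548) = Add(Add(59, 90), -42548) = Add(149, -42548) = -42399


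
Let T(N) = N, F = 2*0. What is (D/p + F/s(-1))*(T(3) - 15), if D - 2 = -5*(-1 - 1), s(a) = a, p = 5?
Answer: -144/5 ≈ -28.800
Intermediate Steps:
F = 0
D = 12 (D = 2 - 5*(-1 - 1) = 2 - 5*(-2) = 2 + 10 = 12)
(D/p + F/s(-1))*(T(3) - 15) = (12/5 + 0/(-1))*(3 - 15) = (12*(⅕) + 0*(-1))*(-12) = (12/5 + 0)*(-12) = (12/5)*(-12) = -144/5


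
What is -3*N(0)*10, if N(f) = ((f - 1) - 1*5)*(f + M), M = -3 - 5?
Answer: -1440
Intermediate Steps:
M = -8
N(f) = (-8 + f)*(-6 + f) (N(f) = ((f - 1) - 1*5)*(f - 8) = ((-1 + f) - 5)*(-8 + f) = (-6 + f)*(-8 + f) = (-8 + f)*(-6 + f))
-3*N(0)*10 = -3*(48 + 0**2 - 14*0)*10 = -3*(48 + 0 + 0)*10 = -3*48*10 = -144*10 = -1440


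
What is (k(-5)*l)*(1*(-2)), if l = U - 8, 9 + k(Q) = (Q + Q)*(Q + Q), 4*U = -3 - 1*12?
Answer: 4277/2 ≈ 2138.5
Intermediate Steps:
U = -15/4 (U = (-3 - 1*12)/4 = (-3 - 12)/4 = (¼)*(-15) = -15/4 ≈ -3.7500)
k(Q) = -9 + 4*Q² (k(Q) = -9 + (Q + Q)*(Q + Q) = -9 + (2*Q)*(2*Q) = -9 + 4*Q²)
l = -47/4 (l = -15/4 - 8 = -47/4 ≈ -11.750)
(k(-5)*l)*(1*(-2)) = ((-9 + 4*(-5)²)*(-47/4))*(1*(-2)) = ((-9 + 4*25)*(-47/4))*(-2) = ((-9 + 100)*(-47/4))*(-2) = (91*(-47/4))*(-2) = -4277/4*(-2) = 4277/2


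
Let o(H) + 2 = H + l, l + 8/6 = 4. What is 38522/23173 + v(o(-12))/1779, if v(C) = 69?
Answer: 23376525/13741589 ≈ 1.7012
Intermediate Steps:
l = 8/3 (l = -4/3 + 4 = 8/3 ≈ 2.6667)
o(H) = ⅔ + H (o(H) = -2 + (H + 8/3) = -2 + (8/3 + H) = ⅔ + H)
38522/23173 + v(o(-12))/1779 = 38522/23173 + 69/1779 = 38522*(1/23173) + 69*(1/1779) = 38522/23173 + 23/593 = 23376525/13741589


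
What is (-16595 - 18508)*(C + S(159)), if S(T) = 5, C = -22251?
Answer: 780901338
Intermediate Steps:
(-16595 - 18508)*(C + S(159)) = (-16595 - 18508)*(-22251 + 5) = -35103*(-22246) = 780901338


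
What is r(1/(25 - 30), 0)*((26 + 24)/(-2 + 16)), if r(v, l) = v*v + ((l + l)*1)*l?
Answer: ⅐ ≈ 0.14286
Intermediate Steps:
r(v, l) = v² + 2*l² (r(v, l) = v² + ((2*l)*1)*l = v² + (2*l)*l = v² + 2*l²)
r(1/(25 - 30), 0)*((26 + 24)/(-2 + 16)) = ((1/(25 - 30))² + 2*0²)*((26 + 24)/(-2 + 16)) = ((1/(-5))² + 2*0)*(50/14) = ((-⅕)² + 0)*(50*(1/14)) = (1/25 + 0)*(25/7) = (1/25)*(25/7) = ⅐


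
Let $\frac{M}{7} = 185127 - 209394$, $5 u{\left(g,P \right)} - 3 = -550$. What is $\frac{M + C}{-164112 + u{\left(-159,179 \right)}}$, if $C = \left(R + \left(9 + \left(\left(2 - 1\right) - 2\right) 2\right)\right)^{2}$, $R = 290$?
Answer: $\frac{408300}{821107} \approx 0.49726$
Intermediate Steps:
$u{\left(g,P \right)} = - \frac{547}{5}$ ($u{\left(g,P \right)} = \frac{3}{5} + \frac{1}{5} \left(-550\right) = \frac{3}{5} - 110 = - \frac{547}{5}$)
$M = -169869$ ($M = 7 \left(185127 - 209394\right) = 7 \left(-24267\right) = -169869$)
$C = 88209$ ($C = \left(290 + \left(9 + \left(\left(2 - 1\right) - 2\right) 2\right)\right)^{2} = \left(290 + \left(9 + \left(1 - 2\right) 2\right)\right)^{2} = \left(290 + \left(9 - 2\right)\right)^{2} = \left(290 + 7\right)^{2} = 297^{2} = 88209$)
$\frac{M + C}{-164112 + u{\left(-159,179 \right)}} = \frac{-169869 + 88209}{-164112 - \frac{547}{5}} = - \frac{81660}{- \frac{821107}{5}} = \left(-81660\right) \left(- \frac{5}{821107}\right) = \frac{408300}{821107}$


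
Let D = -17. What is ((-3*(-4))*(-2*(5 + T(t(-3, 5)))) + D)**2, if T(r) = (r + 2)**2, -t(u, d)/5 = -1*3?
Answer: 50027329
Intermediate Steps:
t(u, d) = 15 (t(u, d) = -(-5)*3 = -5*(-3) = 15)
T(r) = (2 + r)**2
((-3*(-4))*(-2*(5 + T(t(-3, 5)))) + D)**2 = ((-3*(-4))*(-2*(5 + (2 + 15)**2)) - 17)**2 = (12*(-2*(5 + 17**2)) - 17)**2 = (12*(-2*(5 + 289)) - 17)**2 = (12*(-2*294) - 17)**2 = (12*(-588) - 17)**2 = (-7056 - 17)**2 = (-7073)**2 = 50027329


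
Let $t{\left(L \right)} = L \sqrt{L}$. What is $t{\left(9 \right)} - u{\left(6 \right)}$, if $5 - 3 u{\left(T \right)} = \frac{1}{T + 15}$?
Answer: $\frac{1597}{63} \approx 25.349$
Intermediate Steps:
$t{\left(L \right)} = L^{\frac{3}{2}}$
$u{\left(T \right)} = \frac{5}{3} - \frac{1}{3 \left(15 + T\right)}$ ($u{\left(T \right)} = \frac{5}{3} - \frac{1}{3 \left(T + 15\right)} = \frac{5}{3} - \frac{1}{3 \left(15 + T\right)}$)
$t{\left(9 \right)} - u{\left(6 \right)} = 9^{\frac{3}{2}} - \frac{74 + 5 \cdot 6}{3 \left(15 + 6\right)} = 27 - \frac{74 + 30}{3 \cdot 21} = 27 - \frac{1}{3} \cdot \frac{1}{21} \cdot 104 = 27 - \frac{104}{63} = \frac{1597}{63}$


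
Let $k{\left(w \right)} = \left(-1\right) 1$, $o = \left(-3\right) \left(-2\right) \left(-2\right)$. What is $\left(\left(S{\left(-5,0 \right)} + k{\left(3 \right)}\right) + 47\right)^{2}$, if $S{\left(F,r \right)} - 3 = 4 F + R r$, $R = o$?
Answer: $841$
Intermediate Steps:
$o = -12$ ($o = 6 \left(-2\right) = -12$)
$k{\left(w \right)} = -1$
$R = -12$
$S{\left(F,r \right)} = 3 - 12 r + 4 F$ ($S{\left(F,r \right)} = 3 + \left(4 F - 12 r\right) = 3 + \left(- 12 r + 4 F\right) = 3 - 12 r + 4 F$)
$\left(\left(S{\left(-5,0 \right)} + k{\left(3 \right)}\right) + 47\right)^{2} = \left(\left(\left(3 - 0 + 4 \left(-5\right)\right) - 1\right) + 47\right)^{2} = \left(\left(\left(3 + 0 - 20\right) - 1\right) + 47\right)^{2} = \left(\left(-17 - 1\right) + 47\right)^{2} = \left(-18 + 47\right)^{2} = 29^{2} = 841$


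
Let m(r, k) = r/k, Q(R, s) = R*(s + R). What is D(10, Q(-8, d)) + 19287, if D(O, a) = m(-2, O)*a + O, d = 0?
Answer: 96421/5 ≈ 19284.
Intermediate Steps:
Q(R, s) = R*(R + s)
D(O, a) = O - 2*a/O (D(O, a) = (-2/O)*a + O = -2*a/O + O = O - 2*a/O)
D(10, Q(-8, d)) + 19287 = (10 - 2*(-8*(-8 + 0))/10) + 19287 = (10 - 2*(-8*(-8))*⅒) + 19287 = (10 - 2*64*⅒) + 19287 = (10 - 64/5) + 19287 = -14/5 + 19287 = 96421/5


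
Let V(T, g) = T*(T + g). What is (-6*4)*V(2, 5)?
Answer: -336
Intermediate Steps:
(-6*4)*V(2, 5) = (-6*4)*(2*(2 + 5)) = -48*7 = -24*14 = -336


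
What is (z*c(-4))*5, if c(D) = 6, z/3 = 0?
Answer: 0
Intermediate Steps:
z = 0 (z = 3*0 = 0)
(z*c(-4))*5 = (0*6)*5 = 0*5 = 0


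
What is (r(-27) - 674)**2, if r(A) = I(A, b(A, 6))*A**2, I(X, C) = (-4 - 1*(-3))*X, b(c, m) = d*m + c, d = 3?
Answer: 361342081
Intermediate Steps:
b(c, m) = c + 3*m (b(c, m) = 3*m + c = c + 3*m)
I(X, C) = -X (I(X, C) = (-4 + 3)*X = -X)
r(A) = -A**3 (r(A) = (-A)*A**2 = -A**3)
(r(-27) - 674)**2 = (-1*(-27)**3 - 674)**2 = (-1*(-19683) - 674)**2 = (19683 - 674)**2 = 19009**2 = 361342081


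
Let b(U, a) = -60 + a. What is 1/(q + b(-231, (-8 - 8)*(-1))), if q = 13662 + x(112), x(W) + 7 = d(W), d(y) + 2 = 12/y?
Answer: 28/381055 ≈ 7.3480e-5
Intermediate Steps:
d(y) = -2 + 12/y
x(W) = -9 + 12/W (x(W) = -7 + (-2 + 12/W) = -9 + 12/W)
q = 382287/28 (q = 13662 + (-9 + 12/112) = 13662 + (-9 + 12*(1/112)) = 13662 + (-9 + 3/28) = 13662 - 249/28 = 382287/28 ≈ 13653.)
1/(q + b(-231, (-8 - 8)*(-1))) = 1/(382287/28 + (-60 + (-8 - 8)*(-1))) = 1/(382287/28 + (-60 - 16*(-1))) = 1/(382287/28 + (-60 + 16)) = 1/(382287/28 - 44) = 1/(381055/28) = 28/381055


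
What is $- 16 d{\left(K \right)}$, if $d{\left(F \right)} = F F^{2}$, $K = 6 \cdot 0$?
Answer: $0$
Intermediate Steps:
$K = 0$
$d{\left(F \right)} = F^{3}$
$- 16 d{\left(K \right)} = - 16 \cdot 0^{3} = \left(-16\right) 0 = 0$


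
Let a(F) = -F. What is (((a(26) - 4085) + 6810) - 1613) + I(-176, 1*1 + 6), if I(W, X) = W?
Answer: 910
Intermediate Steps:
(((a(26) - 4085) + 6810) - 1613) + I(-176, 1*1 + 6) = (((-1*26 - 4085) + 6810) - 1613) - 176 = (((-26 - 4085) + 6810) - 1613) - 176 = ((-4111 + 6810) - 1613) - 176 = (2699 - 1613) - 176 = 1086 - 176 = 910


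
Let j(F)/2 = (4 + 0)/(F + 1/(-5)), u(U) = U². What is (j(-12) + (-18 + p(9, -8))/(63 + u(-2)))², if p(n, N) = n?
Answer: 10426441/16703569 ≈ 0.62420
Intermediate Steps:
j(F) = 8/(-⅕ + F) (j(F) = 2*((4 + 0)/(F + 1/(-5))) = 2*(4/(F - ⅕)) = 2*(4/(-⅕ + F)) = 8/(-⅕ + F))
(j(-12) + (-18 + p(9, -8))/(63 + u(-2)))² = (40/(-1 + 5*(-12)) + (-18 + 9)/(63 + (-2)²))² = (40/(-1 - 60) - 9/(63 + 4))² = (40/(-61) - 9/67)² = (40*(-1/61) - 9*1/67)² = (-40/61 - 9/67)² = (-3229/4087)² = 10426441/16703569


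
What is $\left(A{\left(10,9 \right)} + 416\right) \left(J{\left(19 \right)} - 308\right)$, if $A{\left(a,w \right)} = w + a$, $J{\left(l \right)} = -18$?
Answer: $-141810$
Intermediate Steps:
$A{\left(a,w \right)} = a + w$
$\left(A{\left(10,9 \right)} + 416\right) \left(J{\left(19 \right)} - 308\right) = \left(\left(10 + 9\right) + 416\right) \left(-18 - 308\right) = \left(19 + 416\right) \left(-326\right) = 435 \left(-326\right) = -141810$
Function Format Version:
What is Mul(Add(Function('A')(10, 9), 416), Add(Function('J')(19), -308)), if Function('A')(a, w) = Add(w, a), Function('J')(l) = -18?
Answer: -141810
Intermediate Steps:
Function('A')(a, w) = Add(a, w)
Mul(Add(Function('A')(10, 9), 416), Add(Function('J')(19), -308)) = Mul(Add(Add(10, 9), 416), Add(-18, -308)) = Mul(Add(19, 416), -326) = Mul(435, -326) = -141810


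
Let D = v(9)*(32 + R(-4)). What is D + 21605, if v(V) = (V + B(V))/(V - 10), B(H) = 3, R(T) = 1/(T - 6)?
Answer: 106111/5 ≈ 21222.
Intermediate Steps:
R(T) = 1/(-6 + T)
v(V) = (3 + V)/(-10 + V) (v(V) = (V + 3)/(V - 10) = (3 + V)/(-10 + V))
D = -1914/5 (D = ((3 + 9)/(-10 + 9))*(32 + 1/(-6 - 4)) = (12/(-1))*(32 + 1/(-10)) = (-1*12)*(32 - ⅒) = -12*319/10 = -1914/5 ≈ -382.80)
D + 21605 = -1914/5 + 21605 = 106111/5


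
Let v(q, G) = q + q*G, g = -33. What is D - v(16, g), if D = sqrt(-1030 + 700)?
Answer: 512 + I*sqrt(330) ≈ 512.0 + 18.166*I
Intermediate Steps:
D = I*sqrt(330) (D = sqrt(-330) = I*sqrt(330) ≈ 18.166*I)
v(q, G) = q + G*q
D - v(16, g) = I*sqrt(330) - 16*(1 - 33) = I*sqrt(330) - 16*(-32) = I*sqrt(330) - 1*(-512) = I*sqrt(330) + 512 = 512 + I*sqrt(330)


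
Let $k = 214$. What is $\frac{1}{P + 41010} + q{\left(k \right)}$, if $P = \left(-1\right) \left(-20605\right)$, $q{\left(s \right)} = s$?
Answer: $\frac{13185611}{61615} \approx 214.0$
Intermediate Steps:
$P = 20605$
$\frac{1}{P + 41010} + q{\left(k \right)} = \frac{1}{20605 + 41010} + 214 = \frac{1}{61615} + 214 = \frac{13185611}{61615}$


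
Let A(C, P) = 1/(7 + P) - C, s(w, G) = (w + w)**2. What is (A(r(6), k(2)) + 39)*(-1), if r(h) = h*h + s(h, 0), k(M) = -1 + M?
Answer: 1127/8 ≈ 140.88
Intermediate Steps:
s(w, G) = 4*w**2 (s(w, G) = (2*w)**2 = 4*w**2)
r(h) = 5*h**2 (r(h) = h*h + 4*h**2 = h**2 + 4*h**2 = 5*h**2)
(A(r(6), k(2)) + 39)*(-1) = ((1 - 35*6**2 - 5*6**2*(-1 + 2))/(7 + (-1 + 2)) + 39)*(-1) = ((1 - 35*36 - 1*5*36*1)/(7 + 1) + 39)*(-1) = ((1 - 7*180 - 1*180*1)/8 + 39)*(-1) = ((1 - 1260 - 180)/8 + 39)*(-1) = ((1/8)*(-1439) + 39)*(-1) = (-1439/8 + 39)*(-1) = -1127/8*(-1) = 1127/8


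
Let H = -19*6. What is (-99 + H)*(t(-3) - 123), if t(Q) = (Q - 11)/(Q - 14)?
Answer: 442401/17 ≈ 26024.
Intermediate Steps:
t(Q) = (-11 + Q)/(-14 + Q)
H = -114
(-99 + H)*(t(-3) - 123) = (-99 - 114)*((-11 - 3)/(-14 - 3) - 123) = -213*(-14/(-17) - 123) = -213*(-1/17*(-14) - 123) = -213*(14/17 - 123) = -213*(-2077/17) = 442401/17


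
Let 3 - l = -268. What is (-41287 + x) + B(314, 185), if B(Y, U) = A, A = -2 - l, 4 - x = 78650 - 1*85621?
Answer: -34585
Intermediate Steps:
l = 271 (l = 3 - 1*(-268) = 3 + 268 = 271)
x = 6975 (x = 4 - (78650 - 1*85621) = 4 - (78650 - 85621) = 4 - 1*(-6971) = 4 + 6971 = 6975)
A = -273 (A = -2 - 1*271 = -2 - 271 = -273)
B(Y, U) = -273
(-41287 + x) + B(314, 185) = (-41287 + 6975) - 273 = -34312 - 273 = -34585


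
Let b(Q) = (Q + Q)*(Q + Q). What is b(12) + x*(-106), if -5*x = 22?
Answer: 5212/5 ≈ 1042.4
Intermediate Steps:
x = -22/5 (x = -1/5*22 = -22/5 ≈ -4.4000)
b(Q) = 4*Q**2 (b(Q) = (2*Q)*(2*Q) = 4*Q**2)
b(12) + x*(-106) = 4*12**2 - 22/5*(-106) = 4*144 + 2332/5 = 576 + 2332/5 = 5212/5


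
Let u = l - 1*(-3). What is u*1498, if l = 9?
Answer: 17976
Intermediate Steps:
u = 12 (u = 9 - 1*(-3) = 9 + 3 = 12)
u*1498 = 12*1498 = 17976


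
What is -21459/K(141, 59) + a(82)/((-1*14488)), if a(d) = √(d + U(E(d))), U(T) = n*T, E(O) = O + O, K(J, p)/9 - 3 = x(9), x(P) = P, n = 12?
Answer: -7153/36 - 5*√82/14488 ≈ -198.70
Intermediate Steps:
K(J, p) = 108 (K(J, p) = 27 + 9*9 = 27 + 81 = 108)
E(O) = 2*O
U(T) = 12*T
a(d) = 5*√d (a(d) = √(d + 12*(2*d)) = √(d + 24*d) = √(25*d) = 5*√d)
-21459/K(141, 59) + a(82)/((-1*14488)) = -21459/108 + (5*√82)/((-1*14488)) = -21459*1/108 + (5*√82)/(-14488) = -7153/36 + (5*√82)*(-1/14488) = -7153/36 - 5*√82/14488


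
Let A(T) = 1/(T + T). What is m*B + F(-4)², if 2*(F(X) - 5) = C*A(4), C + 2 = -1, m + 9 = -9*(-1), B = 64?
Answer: 5929/256 ≈ 23.160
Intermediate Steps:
m = 0 (m = -9 - 9*(-1) = -9 + 9 = 0)
A(T) = 1/(2*T)
C = -3 (C = -2 - 1 = -3)
F(X) = 77/16 (F(X) = 5 + (-3/(2*4))/2 = 5 + (-3*⅛)/2 = 5 + (½)*(-3/8) = 5 - 3/16 = 77/16)
m*B + F(-4)² = 0*64 + (77/16)² = 0 + 5929/256 = 5929/256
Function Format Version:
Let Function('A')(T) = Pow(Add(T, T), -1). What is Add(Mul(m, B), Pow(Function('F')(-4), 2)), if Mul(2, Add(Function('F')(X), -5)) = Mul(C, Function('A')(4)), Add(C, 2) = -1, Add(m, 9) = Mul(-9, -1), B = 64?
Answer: Rational(5929, 256) ≈ 23.160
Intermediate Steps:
m = 0 (m = Add(-9, Mul(-9, -1)) = Add(-9, 9) = 0)
Function('A')(T) = Mul(Rational(1, 2), Pow(T, -1)) (Function('A')(T) = Pow(Mul(2, T), -1) = Mul(Rational(1, 2), Pow(T, -1)))
C = -3 (C = Add(-2, -1) = -3)
Function('F')(X) = Rational(77, 16) (Function('F')(X) = Add(5, Mul(Rational(1, 2), Mul(-3, Mul(Rational(1, 2), Pow(4, -1))))) = Add(5, Mul(Rational(1, 2), Mul(-3, Mul(Rational(1, 2), Rational(1, 4))))) = Add(5, Mul(Rational(1, 2), Mul(-3, Rational(1, 8)))) = Add(5, Mul(Rational(1, 2), Rational(-3, 8))) = Add(5, Rational(-3, 16)) = Rational(77, 16))
Add(Mul(m, B), Pow(Function('F')(-4), 2)) = Add(Mul(0, 64), Pow(Rational(77, 16), 2)) = Add(0, Rational(5929, 256)) = Rational(5929, 256)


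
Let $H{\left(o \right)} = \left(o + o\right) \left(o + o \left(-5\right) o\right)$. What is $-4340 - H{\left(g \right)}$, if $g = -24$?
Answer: $-143732$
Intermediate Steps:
$H{\left(o \right)} = 2 o \left(o - 5 o^{2}\right)$ ($H{\left(o \right)} = 2 o \left(o + - 5 o o\right) = 2 o \left(o - 5 o^{2}\right)$)
$-4340 - H{\left(g \right)} = -4340 - \left(-24\right)^{2} \left(2 - -240\right) = -4340 - 576 \left(2 + 240\right) = -4340 - 576 \cdot 242 = -4340 - 139392 = -143732$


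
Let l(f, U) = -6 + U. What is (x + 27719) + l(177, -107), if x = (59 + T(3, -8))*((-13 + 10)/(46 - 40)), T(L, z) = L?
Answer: 27575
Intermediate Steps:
x = -31 (x = (59 + 3)*((-13 + 10)/(46 - 40)) = 62*(-3/6) = 62*(-3*⅙) = 62*(-½) = -31)
(x + 27719) + l(177, -107) = (-31 + 27719) + (-6 - 107) = 27688 - 113 = 27575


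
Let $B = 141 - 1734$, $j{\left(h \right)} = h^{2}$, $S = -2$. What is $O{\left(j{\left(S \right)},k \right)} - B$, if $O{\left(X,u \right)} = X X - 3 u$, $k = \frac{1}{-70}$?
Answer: $\frac{112633}{70} \approx 1609.0$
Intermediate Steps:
$k = - \frac{1}{70} \approx -0.014286$
$B = -1593$
$O{\left(X,u \right)} = X^{2} - 3 u$
$O{\left(j{\left(S \right)},k \right)} - B = \left(\left(\left(-2\right)^{2}\right)^{2} - - \frac{3}{70}\right) - -1593 = \left(4^{2} + \frac{3}{70}\right) + 1593 = \left(16 + \frac{3}{70}\right) + 1593 = \frac{1123}{70} + 1593 = \frac{112633}{70}$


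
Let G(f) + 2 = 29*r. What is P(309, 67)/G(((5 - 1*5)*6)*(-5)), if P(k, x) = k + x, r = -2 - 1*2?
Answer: -188/59 ≈ -3.1864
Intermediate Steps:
r = -4 (r = -2 - 2 = -4)
G(f) = -118 (G(f) = -2 + 29*(-4) = -2 - 116 = -118)
P(309, 67)/G(((5 - 1*5)*6)*(-5)) = (309 + 67)/(-118) = 376*(-1/118) = -188/59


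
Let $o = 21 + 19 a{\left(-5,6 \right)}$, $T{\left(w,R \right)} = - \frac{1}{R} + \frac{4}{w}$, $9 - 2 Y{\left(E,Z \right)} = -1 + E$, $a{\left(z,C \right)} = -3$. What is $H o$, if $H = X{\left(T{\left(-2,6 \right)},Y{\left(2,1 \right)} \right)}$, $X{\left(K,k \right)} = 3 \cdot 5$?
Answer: $-540$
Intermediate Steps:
$Y{\left(E,Z \right)} = 5 - \frac{E}{2}$ ($Y{\left(E,Z \right)} = \frac{9}{2} - \frac{-1 + E}{2} = \frac{9}{2} - \left(- \frac{1}{2} + \frac{E}{2}\right) = 5 - \frac{E}{2}$)
$X{\left(K,k \right)} = 15$
$H = 15$
$o = -36$ ($o = 21 + 19 \left(-3\right) = 21 - 57 = -36$)
$H o = 15 \left(-36\right) = -540$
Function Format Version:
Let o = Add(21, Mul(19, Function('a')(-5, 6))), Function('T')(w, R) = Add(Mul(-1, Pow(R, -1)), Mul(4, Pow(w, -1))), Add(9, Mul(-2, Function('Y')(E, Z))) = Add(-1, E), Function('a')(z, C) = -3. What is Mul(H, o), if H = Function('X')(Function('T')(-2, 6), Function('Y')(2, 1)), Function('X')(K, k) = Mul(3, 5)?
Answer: -540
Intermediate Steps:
Function('Y')(E, Z) = Add(5, Mul(Rational(-1, 2), E)) (Function('Y')(E, Z) = Add(Rational(9, 2), Mul(Rational(-1, 2), Add(-1, E))) = Add(Rational(9, 2), Add(Rational(1, 2), Mul(Rational(-1, 2), E))) = Add(5, Mul(Rational(-1, 2), E)))
Function('X')(K, k) = 15
H = 15
o = -36 (o = Add(21, Mul(19, -3)) = Add(21, -57) = -36)
Mul(H, o) = Mul(15, -36) = -540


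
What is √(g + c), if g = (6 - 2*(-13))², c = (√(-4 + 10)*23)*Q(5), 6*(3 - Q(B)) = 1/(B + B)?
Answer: √(921600 + 61755*√6)/30 ≈ 34.526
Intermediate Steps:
Q(B) = 3 - 1/(12*B) (Q(B) = 3 - 1/(6*(B + B)) = 3 - 1/(2*B)/6 = 3 - 1/(12*B))
c = 4117*√6/60 (c = (√(-4 + 10)*23)*(3 - 1/12/5) = (√6*23)*(3 - 1/12*⅕) = (23*√6)*(3 - 1/60) = (23*√6)*(179/60) = 4117*√6/60 ≈ 168.08)
g = 1024 (g = (6 + 26)² = 32² = 1024)
√(g + c) = √(1024 + 4117*√6/60)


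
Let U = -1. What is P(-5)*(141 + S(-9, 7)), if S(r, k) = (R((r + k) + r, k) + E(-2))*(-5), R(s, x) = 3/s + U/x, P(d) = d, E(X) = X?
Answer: -58935/77 ≈ -765.39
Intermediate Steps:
R(s, x) = -1/x + 3/s (R(s, x) = 3/s - 1/x = -1/x + 3/s)
S(r, k) = 10 - 15/(k + 2*r) + 5/k (S(r, k) = ((-1/k + 3/((r + k) + r)) - 2)*(-5) = ((-1/k + 3/((k + r) + r)) - 2)*(-5) = ((-1/k + 3/(k + 2*r)) - 2)*(-5) = (-2 - 1/k + 3/(k + 2*r))*(-5) = 10 - 15/(k + 2*r) + 5/k)
P(-5)*(141 + S(-9, 7)) = -5*(141 + (10 - 15/(7 + 2*(-9)) + 5/7)) = -5*(141 + (10 - 15/(7 - 18) + 5*(⅐))) = -5*(141 + (10 - 15/(-11) + 5/7)) = -5*(141 + (10 - 15*(-1/11) + 5/7)) = -5*(141 + (10 + 15/11 + 5/7)) = -5*(141 + 930/77) = -5*11787/77 = -58935/77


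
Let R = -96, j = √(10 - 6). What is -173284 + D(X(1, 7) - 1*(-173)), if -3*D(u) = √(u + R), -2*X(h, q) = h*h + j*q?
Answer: -173284 - √278/6 ≈ -1.7329e+5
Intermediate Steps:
j = 2 (j = √4 = 2)
X(h, q) = -q - h²/2 (X(h, q) = -(h*h + 2*q)/2 = -(h² + 2*q)/2 = -q - h²/2)
D(u) = -√(-96 + u)/3 (D(u) = -√(u - 96)/3 = -√(-96 + u)/3)
-173284 + D(X(1, 7) - 1*(-173)) = -173284 - √(-96 + ((-1*7 - ½*1²) - 1*(-173)))/3 = -173284 - √(-96 + ((-7 - ½*1) + 173))/3 = -173284 - √(-96 + ((-7 - ½) + 173))/3 = -173284 - √(-96 + (-15/2 + 173))/3 = -173284 - √(-96 + 331/2)/3 = -173284 - √278/6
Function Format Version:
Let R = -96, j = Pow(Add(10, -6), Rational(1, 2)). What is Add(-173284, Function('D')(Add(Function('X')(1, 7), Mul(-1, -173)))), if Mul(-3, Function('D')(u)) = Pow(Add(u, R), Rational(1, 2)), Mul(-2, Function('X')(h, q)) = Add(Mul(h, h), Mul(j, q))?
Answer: Add(-173284, Mul(Rational(-1, 6), Pow(278, Rational(1, 2)))) ≈ -1.7329e+5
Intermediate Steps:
j = 2 (j = Pow(4, Rational(1, 2)) = 2)
Function('X')(h, q) = Add(Mul(-1, q), Mul(Rational(-1, 2), Pow(h, 2))) (Function('X')(h, q) = Mul(Rational(-1, 2), Add(Mul(h, h), Mul(2, q))) = Mul(Rational(-1, 2), Add(Pow(h, 2), Mul(2, q))) = Add(Mul(-1, q), Mul(Rational(-1, 2), Pow(h, 2))))
Function('D')(u) = Mul(Rational(-1, 3), Pow(Add(-96, u), Rational(1, 2))) (Function('D')(u) = Mul(Rational(-1, 3), Pow(Add(u, -96), Rational(1, 2))) = Mul(Rational(-1, 3), Pow(Add(-96, u), Rational(1, 2))))
Add(-173284, Function('D')(Add(Function('X')(1, 7), Mul(-1, -173)))) = Add(-173284, Mul(Rational(-1, 3), Pow(Add(-96, Add(Add(Mul(-1, 7), Mul(Rational(-1, 2), Pow(1, 2))), Mul(-1, -173))), Rational(1, 2)))) = Add(-173284, Mul(Rational(-1, 3), Pow(Add(-96, Add(Add(-7, Mul(Rational(-1, 2), 1)), 173)), Rational(1, 2)))) = Add(-173284, Mul(Rational(-1, 3), Pow(Add(-96, Add(Add(-7, Rational(-1, 2)), 173)), Rational(1, 2)))) = Add(-173284, Mul(Rational(-1, 3), Pow(Add(-96, Add(Rational(-15, 2), 173)), Rational(1, 2)))) = Add(-173284, Mul(Rational(-1, 3), Pow(Add(-96, Rational(331, 2)), Rational(1, 2)))) = Add(-173284, Mul(Rational(-1, 3), Pow(Rational(139, 2), Rational(1, 2)))) = Add(-173284, Mul(Rational(-1, 3), Mul(Rational(1, 2), Pow(278, Rational(1, 2))))) = Add(-173284, Mul(Rational(-1, 6), Pow(278, Rational(1, 2))))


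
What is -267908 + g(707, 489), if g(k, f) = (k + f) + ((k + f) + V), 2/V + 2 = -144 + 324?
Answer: -23630923/89 ≈ -2.6552e+5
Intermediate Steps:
V = 1/89 (V = 2/(-2 + (-144 + 324)) = 2/(-2 + 180) = 2/178 = 2*(1/178) = 1/89 ≈ 0.011236)
g(k, f) = 1/89 + 2*f + 2*k (g(k, f) = (k + f) + ((k + f) + 1/89) = (f + k) + ((f + k) + 1/89) = (f + k) + (1/89 + f + k) = 1/89 + 2*f + 2*k)
-267908 + g(707, 489) = -267908 + (1/89 + 2*489 + 2*707) = -267908 + (1/89 + 978 + 1414) = -267908 + 212889/89 = -23630923/89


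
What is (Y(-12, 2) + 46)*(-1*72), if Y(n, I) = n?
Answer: -2448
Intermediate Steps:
(Y(-12, 2) + 46)*(-1*72) = (-12 + 46)*(-1*72) = 34*(-72) = -2448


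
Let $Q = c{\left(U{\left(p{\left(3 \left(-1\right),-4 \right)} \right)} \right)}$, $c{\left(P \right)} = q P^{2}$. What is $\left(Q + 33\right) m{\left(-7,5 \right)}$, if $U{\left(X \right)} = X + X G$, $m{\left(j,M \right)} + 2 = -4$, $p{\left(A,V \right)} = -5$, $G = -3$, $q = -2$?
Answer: $1002$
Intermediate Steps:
$m{\left(j,M \right)} = -6$ ($m{\left(j,M \right)} = -2 - 4 = -6$)
$U{\left(X \right)} = - 2 X$ ($U{\left(X \right)} = X + X \left(-3\right) = X - 3 X = - 2 X$)
$c{\left(P \right)} = - 2 P^{2}$
$Q = -200$ ($Q = - 2 \left(\left(-2\right) \left(-5\right)\right)^{2} = - 2 \cdot 10^{2} = \left(-2\right) 100 = -200$)
$\left(Q + 33\right) m{\left(-7,5 \right)} = \left(-200 + 33\right) \left(-6\right) = \left(-167\right) \left(-6\right) = 1002$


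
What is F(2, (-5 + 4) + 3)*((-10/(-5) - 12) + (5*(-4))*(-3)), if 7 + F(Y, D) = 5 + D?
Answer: 0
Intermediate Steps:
F(Y, D) = -2 + D (F(Y, D) = -7 + (5 + D) = -2 + D)
F(2, (-5 + 4) + 3)*((-10/(-5) - 12) + (5*(-4))*(-3)) = (-2 + ((-5 + 4) + 3))*((-10/(-5) - 12) + (5*(-4))*(-3)) = (-2 + (-1 + 3))*((-10*(-⅕) - 12) - 20*(-3)) = (-2 + 2)*((2 - 12) + 60) = 0*(-10 + 60) = 0*50 = 0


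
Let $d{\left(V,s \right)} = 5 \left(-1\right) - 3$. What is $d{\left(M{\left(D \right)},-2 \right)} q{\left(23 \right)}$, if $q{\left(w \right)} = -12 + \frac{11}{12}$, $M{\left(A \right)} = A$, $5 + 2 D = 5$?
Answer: $\frac{266}{3} \approx 88.667$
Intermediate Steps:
$D = 0$ ($D = - \frac{5}{2} + \frac{1}{2} \cdot 5 = - \frac{5}{2} + \frac{5}{2} = 0$)
$d{\left(V,s \right)} = -8$ ($d{\left(V,s \right)} = -5 - 3 = -8$)
$q{\left(w \right)} = - \frac{133}{12}$ ($q{\left(w \right)} = -12 + 11 \cdot \frac{1}{12} = -12 + \frac{11}{12} = - \frac{133}{12}$)
$d{\left(M{\left(D \right)},-2 \right)} q{\left(23 \right)} = \left(-8\right) \left(- \frac{133}{12}\right) = \frac{266}{3}$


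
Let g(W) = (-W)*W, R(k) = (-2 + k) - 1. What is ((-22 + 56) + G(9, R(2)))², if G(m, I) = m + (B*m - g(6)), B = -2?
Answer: 3721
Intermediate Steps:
R(k) = -3 + k
g(W) = -W²
G(m, I) = 36 - m (G(m, I) = m + (-2*m - (-1)*6²) = m + (-2*m - (-1)*36) = m + (-2*m - 1*(-36)) = m + (-2*m + 36) = m + (36 - 2*m) = 36 - m)
((-22 + 56) + G(9, R(2)))² = ((-22 + 56) + (36 - 1*9))² = (34 + (36 - 9))² = (34 + 27)² = 61² = 3721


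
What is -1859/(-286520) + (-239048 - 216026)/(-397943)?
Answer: 10086736809/8770663720 ≈ 1.1501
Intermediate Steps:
-1859/(-286520) + (-239048 - 216026)/(-397943) = -1859*(-1/286520) - 455074*(-1/397943) = 143/22040 + 455074/397943 = 10086736809/8770663720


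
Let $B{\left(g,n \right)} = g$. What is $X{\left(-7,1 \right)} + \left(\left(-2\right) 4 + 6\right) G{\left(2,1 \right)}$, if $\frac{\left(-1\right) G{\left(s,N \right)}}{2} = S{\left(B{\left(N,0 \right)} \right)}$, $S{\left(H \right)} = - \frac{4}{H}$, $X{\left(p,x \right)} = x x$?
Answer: $-15$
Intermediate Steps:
$X{\left(p,x \right)} = x^{2}$
$G{\left(s,N \right)} = \frac{8}{N}$ ($G{\left(s,N \right)} = - 2 \left(- \frac{4}{N}\right) = \frac{8}{N}$)
$X{\left(-7,1 \right)} + \left(\left(-2\right) 4 + 6\right) G{\left(2,1 \right)} = 1^{2} + \left(\left(-2\right) 4 + 6\right) \frac{8}{1} = 1 + \left(-8 + 6\right) 8 \cdot 1 = 1 - 16 = -15$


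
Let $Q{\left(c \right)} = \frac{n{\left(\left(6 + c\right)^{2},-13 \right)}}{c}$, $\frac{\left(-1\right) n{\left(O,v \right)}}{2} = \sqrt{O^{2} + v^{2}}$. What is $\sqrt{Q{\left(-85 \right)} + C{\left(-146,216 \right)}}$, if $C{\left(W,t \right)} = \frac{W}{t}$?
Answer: $\frac{\sqrt{-63291 + 11016 \sqrt{1558010}}}{306} \approx 12.09$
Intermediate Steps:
$n{\left(O,v \right)} = - 2 \sqrt{O^{2} + v^{2}}$
$Q{\left(c \right)} = - \frac{2 \sqrt{169 + \left(6 + c\right)^{4}}}{c}$ ($Q{\left(c \right)} = \frac{\left(-2\right) \sqrt{\left(\left(6 + c\right)^{2}\right)^{2} + \left(-13\right)^{2}}}{c} = \frac{\left(-2\right) \sqrt{\left(6 + c\right)^{4} + 169}}{c} = \frac{\left(-2\right) \sqrt{169 + \left(6 + c\right)^{4}}}{c} = - \frac{2 \sqrt{169 + \left(6 + c\right)^{4}}}{c}$)
$\sqrt{Q{\left(-85 \right)} + C{\left(-146,216 \right)}} = \sqrt{- \frac{2 \sqrt{169 + \left(6 - 85\right)^{4}}}{-85} - \frac{146}{216}} = \sqrt{\left(-2\right) \left(- \frac{1}{85}\right) \sqrt{169 + \left(-79\right)^{4}} - \frac{73}{108}} = \sqrt{\left(-2\right) \left(- \frac{1}{85}\right) \sqrt{169 + 38950081} - \frac{73}{108}} = \sqrt{\left(-2\right) \left(- \frac{1}{85}\right) \sqrt{38950250} - \frac{73}{108}} = \sqrt{\left(-2\right) \left(- \frac{1}{85}\right) 5 \sqrt{1558010} - \frac{73}{108}} = \sqrt{\frac{2 \sqrt{1558010}}{17} - \frac{73}{108}} = \sqrt{- \frac{73}{108} + \frac{2 \sqrt{1558010}}{17}}$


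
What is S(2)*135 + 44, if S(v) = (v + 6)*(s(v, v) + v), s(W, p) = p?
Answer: 4364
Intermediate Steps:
S(v) = 2*v*(6 + v) (S(v) = (v + 6)*(v + v) = (6 + v)*(2*v) = 2*v*(6 + v))
S(2)*135 + 44 = (2*2*(6 + 2))*135 + 44 = (2*2*8)*135 + 44 = 32*135 + 44 = 4320 + 44 = 4364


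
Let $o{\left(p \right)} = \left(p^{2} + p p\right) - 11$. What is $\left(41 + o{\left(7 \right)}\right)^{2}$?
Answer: $16384$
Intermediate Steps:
$o{\left(p \right)} = -11 + 2 p^{2}$ ($o{\left(p \right)} = \left(p^{2} + p^{2}\right) - 11 = 2 p^{2} - 11 = -11 + 2 p^{2}$)
$\left(41 + o{\left(7 \right)}\right)^{2} = \left(41 - \left(11 - 2 \cdot 7^{2}\right)\right)^{2} = \left(41 + \left(-11 + 2 \cdot 49\right)\right)^{2} = \left(41 + \left(-11 + 98\right)\right)^{2} = \left(41 + 87\right)^{2} = 128^{2} = 16384$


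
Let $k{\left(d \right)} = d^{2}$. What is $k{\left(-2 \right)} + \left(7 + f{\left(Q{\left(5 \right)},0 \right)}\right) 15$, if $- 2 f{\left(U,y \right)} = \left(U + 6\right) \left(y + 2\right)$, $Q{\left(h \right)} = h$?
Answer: $-56$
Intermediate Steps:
$f{\left(U,y \right)} = - \frac{\left(2 + y\right) \left(6 + U\right)}{2}$ ($f{\left(U,y \right)} = - \frac{\left(U + 6\right) \left(y + 2\right)}{2} = - \frac{\left(6 + U\right) \left(2 + y\right)}{2} = - \frac{\left(2 + y\right) \left(6 + U\right)}{2}$)
$k{\left(-2 \right)} + \left(7 + f{\left(Q{\left(5 \right)},0 \right)}\right) 15 = \left(-2\right)^{2} + \left(7 - \left(11 + 0\right)\right) 15 = 4 + \left(7 + \left(-6 - 5 + 0 + 0\right)\right) 15 = 4 + \left(7 - 11\right) 15 = 4 - 60 = -56$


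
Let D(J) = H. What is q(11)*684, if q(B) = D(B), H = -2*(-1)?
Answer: 1368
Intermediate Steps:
H = 2
D(J) = 2
q(B) = 2
q(11)*684 = 2*684 = 1368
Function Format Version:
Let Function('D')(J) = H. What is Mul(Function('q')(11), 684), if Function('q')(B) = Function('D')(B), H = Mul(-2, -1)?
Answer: 1368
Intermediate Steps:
H = 2
Function('D')(J) = 2
Function('q')(B) = 2
Mul(Function('q')(11), 684) = Mul(2, 684) = 1368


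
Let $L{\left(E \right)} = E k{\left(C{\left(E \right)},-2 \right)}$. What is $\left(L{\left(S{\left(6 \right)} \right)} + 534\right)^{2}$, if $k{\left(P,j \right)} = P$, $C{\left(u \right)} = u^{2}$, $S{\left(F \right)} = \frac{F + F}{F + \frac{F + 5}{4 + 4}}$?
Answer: $\frac{12222877224922884}{42180533641} \approx 2.8978 \cdot 10^{5}$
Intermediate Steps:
$S{\left(F \right)} = \frac{2 F}{\frac{5}{8} + \frac{9 F}{8}}$ ($S{\left(F \right)} = \frac{2 F}{F + \frac{5 + F}{8}} = \frac{2 F}{F + \left(5 + F\right) \frac{1}{8}} = \frac{2 F}{F + \left(\frac{5}{8} + \frac{F}{8}\right)} = \frac{2 F}{\frac{5}{8} + \frac{9 F}{8}}$)
$L{\left(E \right)} = E^{3}$ ($L{\left(E \right)} = E E^{2} = E^{3}$)
$\left(L{\left(S{\left(6 \right)} \right)} + 534\right)^{2} = \left(\left(16 \cdot 6 \frac{1}{5 + 9 \cdot 6}\right)^{3} + 534\right)^{2} = \left(\left(16 \cdot 6 \frac{1}{5 + 54}\right)^{3} + 534\right)^{2} = \left(\left(16 \cdot 6 \cdot \frac{1}{59}\right)^{3} + 534\right)^{2} = \left(\left(\frac{96}{59}\right)^{3} + 534\right)^{2} = \left(\frac{884736}{205379} + 534\right)^{2} = \left(\frac{110557122}{205379}\right)^{2} = \frac{12222877224922884}{42180533641}$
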